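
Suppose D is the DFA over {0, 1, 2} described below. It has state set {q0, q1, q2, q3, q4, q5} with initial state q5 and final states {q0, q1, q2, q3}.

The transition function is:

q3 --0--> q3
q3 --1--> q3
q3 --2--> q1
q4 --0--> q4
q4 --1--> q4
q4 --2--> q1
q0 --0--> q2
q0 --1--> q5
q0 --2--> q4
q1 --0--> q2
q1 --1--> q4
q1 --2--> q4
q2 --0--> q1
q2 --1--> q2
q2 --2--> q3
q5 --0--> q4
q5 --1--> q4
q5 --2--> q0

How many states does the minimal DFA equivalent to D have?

4

All states are reachable from the start state.
Start with accepting vs non-accepting: {q0,q1,q2,q3} | {q4,q5}.
Split {q0,q1,q2,q3} by δ(·,1) → {q0,q1} and {q2,q3}.
Split {q2,q3} by δ(·,0) → {q2} and {q3}.
The partition is now stable with 4 blocks: {q0,q1} | {q4,q5} | {q2} | {q3}.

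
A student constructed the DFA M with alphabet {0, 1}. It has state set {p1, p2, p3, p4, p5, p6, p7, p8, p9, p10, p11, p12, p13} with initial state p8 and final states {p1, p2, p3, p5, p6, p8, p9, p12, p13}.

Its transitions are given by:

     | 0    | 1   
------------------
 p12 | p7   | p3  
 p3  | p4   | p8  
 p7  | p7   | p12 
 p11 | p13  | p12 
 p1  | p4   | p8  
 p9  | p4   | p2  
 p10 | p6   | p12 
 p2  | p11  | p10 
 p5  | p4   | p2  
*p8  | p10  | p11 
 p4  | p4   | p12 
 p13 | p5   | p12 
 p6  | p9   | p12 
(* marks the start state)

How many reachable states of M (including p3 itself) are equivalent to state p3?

3

Reachable states from the start: {p2,p3,p4,p5,p6,p7,p8,p9,p10,p11,p12,p13}. Unreachable: {p1} — drop them.
Initial partition by acceptance: {p2,p3,p5,p6,p8,p9,p12,p13} | {p4,p7,p10,p11}.
Refine {p2,p3,p5,p6,p8,p9,p12,p13} on symbol 0: members go to different blocks, giving {p2,p3,p5,p8,p9,p12} and {p6,p13}.
Split {p2,p3,p5,p8,p9,p12} by δ(·,1) → {p3,p5,p9,p12} and {p2,p8}.
Split {p3,p5,p9,p12} by δ(·,1) → {p3,p5,p9} and {p12}.
Split {p4,p7,p10,p11} by δ(·,0) → {p4,p7} and {p10,p11}.
The partition is now stable with 6 blocks: {p3,p5,p9} | {p4,p7} | {p6,p13} | {p2,p8} | {p12} | {p10,p11}.
The equivalence class containing p3 is {p3,p5,p9}, of size 3.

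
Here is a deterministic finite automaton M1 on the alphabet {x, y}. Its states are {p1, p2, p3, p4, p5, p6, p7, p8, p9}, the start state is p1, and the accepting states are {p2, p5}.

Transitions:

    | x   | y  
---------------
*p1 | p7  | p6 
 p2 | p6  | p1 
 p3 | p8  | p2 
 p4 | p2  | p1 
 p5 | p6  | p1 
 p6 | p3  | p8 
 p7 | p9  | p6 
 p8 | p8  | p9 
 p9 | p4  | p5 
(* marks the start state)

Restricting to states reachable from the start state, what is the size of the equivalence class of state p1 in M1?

Every state is reachable, so we keep all 9.
Start with accepting vs non-accepting: {p2,p5} | {p1,p3,p4,p6,p7,p8,p9}.
On input x, block {p1,p3,p4,p6,p7,p8,p9} splits into {p1,p3,p6,p7,p8,p9} and {p4}.
On input x, block {p1,p3,p6,p7,p8,p9} splits into {p1,p3,p6,p7,p8} and {p9}.
On input x, block {p1,p3,p6,p7,p8} splits into {p1,p3,p6,p8} and {p7}.
On input x, block {p1,p3,p6,p8} splits into {p3,p6,p8} and {p1}.
On input y, block {p3,p6,p8} splits into {p3} and {p6} and {p8}.
The partition is now stable with 8 blocks: {p2,p5} | {p3} | {p4} | {p9} | {p7} | {p1} | {p6} | {p8}.
The equivalence class containing p1 is {p1}, of size 1.

1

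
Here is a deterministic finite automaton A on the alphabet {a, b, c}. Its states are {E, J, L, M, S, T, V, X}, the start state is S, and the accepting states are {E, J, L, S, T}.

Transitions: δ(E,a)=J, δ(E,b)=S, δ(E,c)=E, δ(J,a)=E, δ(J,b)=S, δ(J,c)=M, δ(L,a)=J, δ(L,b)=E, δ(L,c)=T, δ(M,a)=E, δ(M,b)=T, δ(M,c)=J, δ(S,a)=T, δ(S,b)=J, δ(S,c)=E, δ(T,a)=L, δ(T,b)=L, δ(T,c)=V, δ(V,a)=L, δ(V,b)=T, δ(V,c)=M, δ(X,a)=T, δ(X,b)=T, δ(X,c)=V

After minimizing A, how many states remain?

Reachable states from the start: {E,J,L,M,S,T,V}. Unreachable: {X} — drop them.
Start with accepting vs non-accepting: {E,J,L,S,T} | {M,V}.
Split {E,J,L,S,T} by δ(·,c) → {E,L,S} and {J,T}.
Split {E,L,S} by δ(·,b) → {E,L} and {S}.
Split {E,L} by δ(·,b) → {L} and {E}.
Split {M,V} by δ(·,a) → {M} and {V}.
On input a, block {J,T} splits into {J} and {T}.
No further refinement is possible. Final partition (7 blocks): {L} | {M} | {J} | {S} | {E} | {V} | {T}.

7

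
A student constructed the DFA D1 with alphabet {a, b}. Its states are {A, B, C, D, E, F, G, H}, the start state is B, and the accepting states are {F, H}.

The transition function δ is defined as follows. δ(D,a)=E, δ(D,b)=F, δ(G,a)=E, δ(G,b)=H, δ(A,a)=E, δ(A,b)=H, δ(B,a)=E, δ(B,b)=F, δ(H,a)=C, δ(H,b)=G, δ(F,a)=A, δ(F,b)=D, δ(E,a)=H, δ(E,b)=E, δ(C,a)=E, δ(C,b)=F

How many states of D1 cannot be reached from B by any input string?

Every one of the 8 states is reachable from B.

0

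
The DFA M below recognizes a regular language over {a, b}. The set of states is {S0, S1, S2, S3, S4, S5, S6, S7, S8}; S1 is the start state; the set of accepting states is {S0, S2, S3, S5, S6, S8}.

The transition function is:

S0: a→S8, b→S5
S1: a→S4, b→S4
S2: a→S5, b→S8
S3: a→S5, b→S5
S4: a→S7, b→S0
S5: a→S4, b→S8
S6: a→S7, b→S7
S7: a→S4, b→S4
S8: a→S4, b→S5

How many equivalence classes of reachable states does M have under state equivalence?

States {S2,S3,S6} cannot be reached from the start state, so discard them.
Start with accepting vs non-accepting: {S0,S5,S8} | {S1,S4,S7}.
Split {S0,S5,S8} by δ(·,a) → {S5,S8} and {S0}.
Refine {S1,S4,S7} on symbol b: members go to different blocks, giving {S1,S7} and {S4}.
The partition is now stable with 4 blocks: {S5,S8} | {S1,S7} | {S0} | {S4}.

4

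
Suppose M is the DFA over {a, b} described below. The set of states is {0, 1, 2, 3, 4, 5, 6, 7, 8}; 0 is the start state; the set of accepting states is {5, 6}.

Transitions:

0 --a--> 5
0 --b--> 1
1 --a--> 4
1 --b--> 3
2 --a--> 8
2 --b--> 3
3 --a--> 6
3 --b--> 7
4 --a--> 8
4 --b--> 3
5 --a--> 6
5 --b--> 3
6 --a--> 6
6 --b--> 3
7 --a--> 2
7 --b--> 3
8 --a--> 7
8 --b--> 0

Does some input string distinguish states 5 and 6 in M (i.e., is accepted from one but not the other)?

No

P0 = {5,6} | {0,1,2,3,4,7,8}.
Split {0,1,2,3,4,7,8} by δ(·,a) → {1,2,4,7,8} and {0,3}.
No further refinement is possible. Final partition (3 blocks): {5,6} | {1,2,4,7,8} | {0,3}.
5 and 6 lie in the same block of the stable partition, so they are equivalent — no string distinguishes them.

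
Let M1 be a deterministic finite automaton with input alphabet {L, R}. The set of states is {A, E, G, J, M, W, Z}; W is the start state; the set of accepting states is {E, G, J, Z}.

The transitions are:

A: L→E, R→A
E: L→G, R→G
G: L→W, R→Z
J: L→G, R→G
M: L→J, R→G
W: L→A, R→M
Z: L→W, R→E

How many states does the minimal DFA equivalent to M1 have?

6

Start with accepting vs non-accepting: {E,G,J,Z} | {A,M,W}.
Refine {E,G,J,Z} on symbol L: members go to different blocks, giving {E,J} and {G,Z}.
Split {A,M,W} by δ(·,L) → {A,M} and {W}.
Refine {A,M} on symbol R: members go to different blocks, giving {M} and {A}.
Split {G,Z} by δ(·,R) → {Z} and {G}.
The partition is now stable with 6 blocks: {E,J} | {M} | {Z} | {W} | {A} | {G}.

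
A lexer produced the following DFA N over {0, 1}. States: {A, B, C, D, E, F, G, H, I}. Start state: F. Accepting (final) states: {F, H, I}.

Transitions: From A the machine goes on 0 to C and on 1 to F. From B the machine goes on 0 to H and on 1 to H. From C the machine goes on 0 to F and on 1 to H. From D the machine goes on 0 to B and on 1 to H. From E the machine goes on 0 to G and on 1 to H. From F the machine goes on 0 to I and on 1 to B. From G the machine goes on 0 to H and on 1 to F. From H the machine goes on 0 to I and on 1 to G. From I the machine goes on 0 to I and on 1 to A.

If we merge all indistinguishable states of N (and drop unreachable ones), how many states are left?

4

States {D,E} cannot be reached from the start state, so discard them.
P0 = {F,H,I} | {A,B,C,G}.
Split {A,B,C,G} by δ(·,0) → {B,C,G} and {A}.
Refine {F,H,I} on symbol 1: members go to different blocks, giving {F,H} and {I}.
Stable partition: {F,H} | {B,C,G} | {A} | {I} — 4 equivalence classes.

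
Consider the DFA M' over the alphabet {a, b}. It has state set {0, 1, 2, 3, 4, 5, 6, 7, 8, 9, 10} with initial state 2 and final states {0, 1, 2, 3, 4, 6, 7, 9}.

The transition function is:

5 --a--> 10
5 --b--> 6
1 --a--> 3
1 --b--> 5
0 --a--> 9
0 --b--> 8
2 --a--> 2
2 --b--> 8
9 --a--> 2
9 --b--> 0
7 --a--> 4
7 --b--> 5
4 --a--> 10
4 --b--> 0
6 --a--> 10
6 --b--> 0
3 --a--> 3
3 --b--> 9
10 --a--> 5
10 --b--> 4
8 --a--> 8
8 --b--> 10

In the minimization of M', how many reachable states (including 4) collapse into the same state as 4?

2

Reachable states from the start: {0,2,4,5,6,8,9,10}. Unreachable: {1,3,7} — drop them.
Start with accepting vs non-accepting: {0,2,4,6,9} | {5,8,10}.
Split {0,2,4,6,9} by δ(·,a) → {0,2,9} and {4,6}.
Split {0,2,9} by δ(·,b) → {0,2} and {9}.
Refine {0,2} on symbol a: members go to different blocks, giving {0} and {2}.
Split {5,8,10} by δ(·,b) → {5,10} and {8}.
Stable partition: {0} | {5,10} | {4,6} | {9} | {2} | {8} — 6 equivalence classes.
State 4 belongs to the block {4,6}, which has 2 states.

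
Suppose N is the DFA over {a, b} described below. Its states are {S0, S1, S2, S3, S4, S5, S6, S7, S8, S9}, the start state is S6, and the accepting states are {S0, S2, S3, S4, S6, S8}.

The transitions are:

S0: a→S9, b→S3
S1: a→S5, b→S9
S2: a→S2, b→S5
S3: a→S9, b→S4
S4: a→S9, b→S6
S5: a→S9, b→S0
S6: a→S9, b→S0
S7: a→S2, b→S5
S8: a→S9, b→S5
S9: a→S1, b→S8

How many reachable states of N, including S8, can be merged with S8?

1

First remove the unreachable states {S2,S7}; 8 states remain.
Initial partition by acceptance: {S0,S3,S4,S6,S8} | {S1,S5,S9}.
On input b, block {S0,S3,S4,S6,S8} splits into {S0,S3,S4,S6} and {S8}.
On input b, block {S1,S5,S9} splits into {S1} and {S5} and {S9}.
Stable partition: {S0,S3,S4,S6} | {S1} | {S8} | {S5} | {S9} — 5 equivalence classes.
State S8 belongs to the block {S8}, which has 1 states.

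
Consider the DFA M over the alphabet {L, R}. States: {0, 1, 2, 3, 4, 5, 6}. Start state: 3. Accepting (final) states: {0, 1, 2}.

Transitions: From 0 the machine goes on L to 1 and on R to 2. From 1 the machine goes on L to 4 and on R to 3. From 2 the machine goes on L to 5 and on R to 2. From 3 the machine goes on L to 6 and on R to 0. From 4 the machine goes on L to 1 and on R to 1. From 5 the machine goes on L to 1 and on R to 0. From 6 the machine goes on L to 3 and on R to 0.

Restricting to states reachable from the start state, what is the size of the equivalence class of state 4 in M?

All states are reachable from the start state.
Start with accepting vs non-accepting: {0,1,2} | {3,4,5,6}.
Split {0,1,2} by δ(·,L) → {1,2} and {0}.
Refine {1,2} on symbol R: members go to different blocks, giving {1} and {2}.
On input L, block {3,4,5,6} splits into {3,6} and {4,5}.
Split {4,5} by δ(·,R) → {4} and {5}.
Stable partition: {1} | {3,6} | {0} | {2} | {4} | {5} — 6 equivalence classes.
State 4 belongs to the block {4}, which has 1 states.

1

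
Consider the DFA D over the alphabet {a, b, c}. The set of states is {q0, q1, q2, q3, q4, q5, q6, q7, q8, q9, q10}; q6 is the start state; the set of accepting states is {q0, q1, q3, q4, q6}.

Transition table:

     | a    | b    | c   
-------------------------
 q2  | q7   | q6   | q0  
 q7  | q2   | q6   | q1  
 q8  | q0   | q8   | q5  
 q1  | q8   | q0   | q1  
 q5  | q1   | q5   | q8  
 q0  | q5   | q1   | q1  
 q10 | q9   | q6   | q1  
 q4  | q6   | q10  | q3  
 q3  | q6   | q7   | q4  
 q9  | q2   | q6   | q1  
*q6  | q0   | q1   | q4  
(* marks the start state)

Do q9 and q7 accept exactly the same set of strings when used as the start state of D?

Yes

P0 = {q0,q1,q3,q4,q6} | {q2,q5,q7,q8,q9,q10}.
Split {q0,q1,q3,q4,q6} by δ(·,a) → {q3,q4,q6} and {q0,q1}.
On input a, block {q3,q4,q6} splits into {q3,q4} and {q6}.
Split {q2,q5,q7,q8,q9,q10} by δ(·,a) → {q2,q7,q9,q10} and {q5,q8}.
Stable partition: {q3,q4} | {q2,q7,q9,q10} | {q0,q1} | {q6} | {q5,q8} — 5 equivalence classes.
q9 and q7 lie in the same block of the stable partition, so they are equivalent — no string distinguishes them.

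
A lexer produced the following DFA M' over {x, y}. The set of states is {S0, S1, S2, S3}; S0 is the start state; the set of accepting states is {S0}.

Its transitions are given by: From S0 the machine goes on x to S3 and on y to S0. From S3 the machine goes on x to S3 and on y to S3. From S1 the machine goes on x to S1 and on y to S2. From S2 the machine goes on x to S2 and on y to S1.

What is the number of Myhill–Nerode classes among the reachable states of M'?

States {S1,S2} cannot be reached from the start state, so discard them.
P0 = {S0} | {S3}.
No further refinement is possible. Final partition (2 blocks): {S0} | {S3}.

2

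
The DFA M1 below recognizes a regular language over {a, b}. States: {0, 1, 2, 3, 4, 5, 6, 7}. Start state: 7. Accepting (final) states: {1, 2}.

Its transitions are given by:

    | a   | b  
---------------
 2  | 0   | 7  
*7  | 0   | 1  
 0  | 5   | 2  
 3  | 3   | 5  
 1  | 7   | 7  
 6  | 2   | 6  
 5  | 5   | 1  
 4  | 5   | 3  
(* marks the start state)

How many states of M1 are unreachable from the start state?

No path from 7 leads to 3, 4, 6; the other 5 states are all reachable.

3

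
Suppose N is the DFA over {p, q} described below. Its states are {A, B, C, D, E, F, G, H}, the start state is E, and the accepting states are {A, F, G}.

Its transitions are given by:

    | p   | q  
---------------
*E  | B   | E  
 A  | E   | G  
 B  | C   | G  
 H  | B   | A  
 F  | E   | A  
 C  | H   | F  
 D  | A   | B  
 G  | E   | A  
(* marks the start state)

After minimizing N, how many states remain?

3

States {D} cannot be reached from the start state, so discard them.
Initial partition by acceptance: {A,F,G} | {B,C,E,H}.
Refine {B,C,E,H} on symbol q: members go to different blocks, giving {B,C,H} and {E}.
Stable partition: {A,F,G} | {B,C,H} | {E} — 3 equivalence classes.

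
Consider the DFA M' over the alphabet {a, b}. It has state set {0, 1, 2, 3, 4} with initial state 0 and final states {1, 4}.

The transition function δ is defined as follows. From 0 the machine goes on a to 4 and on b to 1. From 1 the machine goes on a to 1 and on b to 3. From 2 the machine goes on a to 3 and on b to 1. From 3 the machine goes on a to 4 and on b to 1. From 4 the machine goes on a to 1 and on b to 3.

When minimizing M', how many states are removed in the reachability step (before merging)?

Starting at 0 and following transitions, the reachable set is {0, 1, 3, 4}. That leaves 2 unreachable — 1 in total.

1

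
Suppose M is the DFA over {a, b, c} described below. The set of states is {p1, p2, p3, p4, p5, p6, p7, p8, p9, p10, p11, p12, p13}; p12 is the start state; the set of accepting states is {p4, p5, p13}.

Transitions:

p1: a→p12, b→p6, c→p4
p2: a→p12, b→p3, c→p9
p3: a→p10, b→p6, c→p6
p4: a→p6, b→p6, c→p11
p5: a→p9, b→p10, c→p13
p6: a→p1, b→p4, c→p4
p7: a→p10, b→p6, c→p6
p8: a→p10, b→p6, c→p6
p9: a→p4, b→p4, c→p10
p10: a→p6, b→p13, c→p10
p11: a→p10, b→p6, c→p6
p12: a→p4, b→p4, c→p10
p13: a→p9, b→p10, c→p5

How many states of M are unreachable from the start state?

Starting at p12 and following transitions, the reachable set is {p1, p4, p5, p6, p9, p10, p11, p12, p13}. That leaves p2, p3, p7, p8 unreachable — 4 in total.

4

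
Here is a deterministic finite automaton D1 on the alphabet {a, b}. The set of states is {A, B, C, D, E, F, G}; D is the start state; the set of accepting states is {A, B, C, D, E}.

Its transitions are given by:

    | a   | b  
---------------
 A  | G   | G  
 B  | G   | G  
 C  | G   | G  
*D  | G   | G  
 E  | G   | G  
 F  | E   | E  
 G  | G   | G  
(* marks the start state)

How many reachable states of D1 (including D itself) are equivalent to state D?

1

First remove the unreachable states {A,B,C,E,F}; 2 states remain.
Start with accepting vs non-accepting: {D} | {G}.
The partition is now stable with 2 blocks: {D} | {G}.
The equivalence class containing D is {D}, of size 1.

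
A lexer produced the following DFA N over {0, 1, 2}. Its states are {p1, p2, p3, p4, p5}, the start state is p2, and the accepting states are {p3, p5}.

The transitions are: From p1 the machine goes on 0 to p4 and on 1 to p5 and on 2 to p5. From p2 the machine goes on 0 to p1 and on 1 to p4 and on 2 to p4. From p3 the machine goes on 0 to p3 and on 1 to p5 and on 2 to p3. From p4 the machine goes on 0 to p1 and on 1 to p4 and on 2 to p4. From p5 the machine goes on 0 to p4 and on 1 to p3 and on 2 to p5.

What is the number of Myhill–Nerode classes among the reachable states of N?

All states are reachable from the start state.
Initial partition by acceptance: {p3,p5} | {p1,p2,p4}.
Split {p3,p5} by δ(·,0) → {p3} and {p5}.
Split {p1,p2,p4} by δ(·,1) → {p2,p4} and {p1}.
Stable partition: {p3} | {p2,p4} | {p5} | {p1} — 4 equivalence classes.

4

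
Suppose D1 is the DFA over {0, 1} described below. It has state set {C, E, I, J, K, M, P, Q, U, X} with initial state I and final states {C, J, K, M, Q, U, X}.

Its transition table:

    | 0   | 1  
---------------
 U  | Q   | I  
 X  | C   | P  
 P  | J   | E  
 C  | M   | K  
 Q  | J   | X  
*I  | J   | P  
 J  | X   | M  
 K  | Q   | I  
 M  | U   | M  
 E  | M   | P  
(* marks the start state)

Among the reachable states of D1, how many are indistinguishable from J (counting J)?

2

All states are reachable from the start state.
P0 = {C,J,K,M,Q,U,X} | {E,I,P}.
On input 1, block {C,J,K,M,Q,U,X} splits into {C,J,M,Q} and {K,U,X}.
Refine {C,J,M,Q} on symbol 0: members go to different blocks, giving {J,M} and {C,Q}.
No further refinement is possible. Final partition (4 blocks): {J,M} | {E,I,P} | {K,U,X} | {C,Q}.
State J belongs to the block {J,M}, which has 2 states.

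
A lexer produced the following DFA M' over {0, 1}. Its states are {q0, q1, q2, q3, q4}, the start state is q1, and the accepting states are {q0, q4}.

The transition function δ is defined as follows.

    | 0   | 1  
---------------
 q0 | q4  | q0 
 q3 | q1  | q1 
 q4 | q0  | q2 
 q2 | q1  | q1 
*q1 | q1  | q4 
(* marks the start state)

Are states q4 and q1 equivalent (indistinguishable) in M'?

States {q3} cannot be reached from the start state, so discard them.
Start with accepting vs non-accepting: {q0,q4} | {q1,q2}.
Split {q0,q4} by δ(·,1) → {q0} and {q4}.
Split {q1,q2} by δ(·,1) → {q1} and {q2}.
Stable partition: {q0} | {q1} | {q4} | {q2} — 4 equivalence classes.
q4 and q1 end up in different blocks, so they are distinguishable. For instance, the string 'ε' is accepted from only q4.

No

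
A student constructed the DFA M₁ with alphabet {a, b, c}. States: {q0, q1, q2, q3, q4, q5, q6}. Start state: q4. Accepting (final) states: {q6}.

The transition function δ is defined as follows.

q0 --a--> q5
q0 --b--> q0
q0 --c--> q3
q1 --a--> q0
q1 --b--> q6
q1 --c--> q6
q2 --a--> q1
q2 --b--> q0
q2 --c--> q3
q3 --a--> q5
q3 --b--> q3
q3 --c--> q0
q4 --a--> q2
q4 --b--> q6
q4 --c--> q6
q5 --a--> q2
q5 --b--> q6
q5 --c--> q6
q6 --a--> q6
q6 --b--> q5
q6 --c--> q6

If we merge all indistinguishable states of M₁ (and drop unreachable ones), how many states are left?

P0 = {q6} | {q0,q1,q2,q3,q4,q5}.
Refine {q0,q1,q2,q3,q4,q5} on symbol b: members go to different blocks, giving {q0,q2,q3} and {q1,q4,q5}.
The partition is now stable with 3 blocks: {q6} | {q0,q2,q3} | {q1,q4,q5}.

3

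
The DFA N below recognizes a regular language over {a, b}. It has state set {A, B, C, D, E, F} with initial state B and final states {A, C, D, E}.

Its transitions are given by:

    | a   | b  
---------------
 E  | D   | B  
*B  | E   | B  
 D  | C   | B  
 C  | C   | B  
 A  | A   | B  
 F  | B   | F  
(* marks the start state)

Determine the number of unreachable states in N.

2

No path from B leads to A, F; the other 4 states are all reachable.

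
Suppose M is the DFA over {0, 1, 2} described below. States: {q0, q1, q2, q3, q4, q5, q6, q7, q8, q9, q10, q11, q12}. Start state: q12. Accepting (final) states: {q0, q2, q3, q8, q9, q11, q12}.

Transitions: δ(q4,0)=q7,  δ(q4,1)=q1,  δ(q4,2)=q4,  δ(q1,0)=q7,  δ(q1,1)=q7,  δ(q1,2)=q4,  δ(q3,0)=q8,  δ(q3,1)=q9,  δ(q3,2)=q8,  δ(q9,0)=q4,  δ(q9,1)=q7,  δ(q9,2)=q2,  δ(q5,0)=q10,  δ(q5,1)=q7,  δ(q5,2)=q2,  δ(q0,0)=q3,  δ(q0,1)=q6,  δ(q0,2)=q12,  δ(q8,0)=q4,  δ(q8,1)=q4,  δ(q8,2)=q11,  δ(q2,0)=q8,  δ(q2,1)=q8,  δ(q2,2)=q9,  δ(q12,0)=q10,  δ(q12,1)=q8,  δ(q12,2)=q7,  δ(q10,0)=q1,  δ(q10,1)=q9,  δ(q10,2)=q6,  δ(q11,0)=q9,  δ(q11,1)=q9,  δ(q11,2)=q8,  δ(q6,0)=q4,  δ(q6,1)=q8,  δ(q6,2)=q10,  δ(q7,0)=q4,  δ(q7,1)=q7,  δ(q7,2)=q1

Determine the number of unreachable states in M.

3

BFS from q12 reaches {q1, q2, q4, q6, q7, q8, q9, q10, q11, q12}; the 3 state(s) q0, q3, q5 are never visited.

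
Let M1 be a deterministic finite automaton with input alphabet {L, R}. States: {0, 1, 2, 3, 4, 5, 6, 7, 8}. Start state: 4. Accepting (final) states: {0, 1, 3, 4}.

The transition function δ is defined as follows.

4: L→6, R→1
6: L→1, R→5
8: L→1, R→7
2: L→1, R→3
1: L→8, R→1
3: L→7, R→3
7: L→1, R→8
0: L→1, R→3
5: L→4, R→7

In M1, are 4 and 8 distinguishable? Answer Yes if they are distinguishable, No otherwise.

Yes

Reachable states from the start: {1,4,5,6,7,8}. Unreachable: {0,2,3} — drop them.
Initial partition by acceptance: {1,4} | {5,6,7,8}.
No further refinement is possible. Final partition (2 blocks): {1,4} | {5,6,7,8}.
4 and 8 end up in different blocks, so they are distinguishable. For instance, the string 'ε' is accepted from only 4.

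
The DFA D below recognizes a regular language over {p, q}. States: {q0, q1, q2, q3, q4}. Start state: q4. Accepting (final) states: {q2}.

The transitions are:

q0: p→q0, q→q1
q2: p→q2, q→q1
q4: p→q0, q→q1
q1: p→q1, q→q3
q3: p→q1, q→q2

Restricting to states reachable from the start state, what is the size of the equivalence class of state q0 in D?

2

P0 = {q2} | {q0,q1,q3,q4}.
On input q, block {q0,q1,q3,q4} splits into {q0,q1,q4} and {q3}.
Refine {q0,q1,q4} on symbol q: members go to different blocks, giving {q0,q4} and {q1}.
The partition is now stable with 4 blocks: {q2} | {q0,q4} | {q3} | {q1}.
The equivalence class containing q0 is {q0,q4}, of size 2.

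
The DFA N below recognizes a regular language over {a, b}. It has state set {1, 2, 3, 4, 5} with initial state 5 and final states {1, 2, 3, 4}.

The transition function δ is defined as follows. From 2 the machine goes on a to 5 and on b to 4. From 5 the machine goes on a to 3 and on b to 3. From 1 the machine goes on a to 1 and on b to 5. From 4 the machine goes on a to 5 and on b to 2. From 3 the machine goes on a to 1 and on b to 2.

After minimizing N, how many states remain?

Every state is reachable, so we keep all 5.
Start with accepting vs non-accepting: {1,2,3,4} | {5}.
Split {1,2,3,4} by δ(·,a) → {1,3} and {2,4}.
Refine {1,3} on symbol b: members go to different blocks, giving {1} and {3}.
Stable partition: {1} | {5} | {2,4} | {3} — 4 equivalence classes.

4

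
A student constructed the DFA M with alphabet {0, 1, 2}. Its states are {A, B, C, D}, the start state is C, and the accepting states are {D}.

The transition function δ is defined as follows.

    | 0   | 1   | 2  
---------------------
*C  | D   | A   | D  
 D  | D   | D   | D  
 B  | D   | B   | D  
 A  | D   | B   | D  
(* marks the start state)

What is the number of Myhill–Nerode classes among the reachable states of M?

Every state is reachable, so we keep all 4.
P0 = {D} | {A,B,C}.
The partition is now stable with 2 blocks: {D} | {A,B,C}.

2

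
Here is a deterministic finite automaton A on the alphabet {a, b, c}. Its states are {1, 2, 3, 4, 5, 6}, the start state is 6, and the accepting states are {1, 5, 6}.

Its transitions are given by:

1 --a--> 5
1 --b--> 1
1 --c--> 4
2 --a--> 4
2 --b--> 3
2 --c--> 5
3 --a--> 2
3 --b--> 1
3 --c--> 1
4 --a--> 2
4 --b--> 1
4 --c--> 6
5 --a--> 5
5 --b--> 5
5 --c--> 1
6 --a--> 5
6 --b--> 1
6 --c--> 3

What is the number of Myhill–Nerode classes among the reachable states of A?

P0 = {1,5,6} | {2,3,4}.
Split {1,5,6} by δ(·,c) → {1,6} and {5}.
Split {2,3,4} by δ(·,b) → {3,4} and {2}.
Stable partition: {1,6} | {3,4} | {5} | {2} — 4 equivalence classes.

4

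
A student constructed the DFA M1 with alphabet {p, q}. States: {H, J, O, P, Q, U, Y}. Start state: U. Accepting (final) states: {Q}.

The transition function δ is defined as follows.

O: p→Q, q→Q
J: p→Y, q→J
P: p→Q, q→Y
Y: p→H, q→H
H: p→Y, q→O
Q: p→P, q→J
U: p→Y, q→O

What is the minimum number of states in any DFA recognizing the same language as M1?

All states are reachable from the start state.
Start with accepting vs non-accepting: {Q} | {H,J,O,P,U,Y}.
On input p, block {H,J,O,P,U,Y} splits into {H,J,U,Y} and {O,P}.
Split {H,J,U,Y} by δ(·,q) → {H,U} and {J,Y}.
Split {O,P} by δ(·,q) → {O} and {P}.
On input p, block {J,Y} splits into {Y} and {J}.
Stable partition: {Q} | {H,U} | {O} | {Y} | {P} | {J} — 6 equivalence classes.

6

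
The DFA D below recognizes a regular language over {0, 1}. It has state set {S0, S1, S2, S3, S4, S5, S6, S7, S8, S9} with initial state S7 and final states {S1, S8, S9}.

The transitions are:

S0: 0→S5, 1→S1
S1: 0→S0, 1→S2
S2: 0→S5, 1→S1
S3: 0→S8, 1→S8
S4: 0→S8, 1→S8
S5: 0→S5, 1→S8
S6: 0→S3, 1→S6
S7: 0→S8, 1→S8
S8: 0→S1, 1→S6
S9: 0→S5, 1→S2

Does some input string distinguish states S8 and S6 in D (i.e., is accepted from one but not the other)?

Yes

Reachable states from the start: {S0,S1,S2,S3,S5,S6,S7,S8}. Unreachable: {S4,S9} — drop them.
P0 = {S1,S8} | {S0,S2,S3,S5,S6,S7}.
Refine {S1,S8} on symbol 0: members go to different blocks, giving {S1} and {S8}.
Split {S0,S2,S3,S5,S6,S7} by δ(·,0) → {S0,S2,S5,S6} and {S3,S7}.
Split {S0,S2,S5,S6} by δ(·,0) → {S0,S2,S5} and {S6}.
Split {S0,S2,S5} by δ(·,1) → {S0,S2} and {S5}.
No further refinement is possible. Final partition (6 blocks): {S1} | {S0,S2} | {S8} | {S3,S7} | {S6} | {S5}.
S8 and S6 end up in different blocks, so they are distinguishable. For instance, the string 'ε' is accepted from only S8.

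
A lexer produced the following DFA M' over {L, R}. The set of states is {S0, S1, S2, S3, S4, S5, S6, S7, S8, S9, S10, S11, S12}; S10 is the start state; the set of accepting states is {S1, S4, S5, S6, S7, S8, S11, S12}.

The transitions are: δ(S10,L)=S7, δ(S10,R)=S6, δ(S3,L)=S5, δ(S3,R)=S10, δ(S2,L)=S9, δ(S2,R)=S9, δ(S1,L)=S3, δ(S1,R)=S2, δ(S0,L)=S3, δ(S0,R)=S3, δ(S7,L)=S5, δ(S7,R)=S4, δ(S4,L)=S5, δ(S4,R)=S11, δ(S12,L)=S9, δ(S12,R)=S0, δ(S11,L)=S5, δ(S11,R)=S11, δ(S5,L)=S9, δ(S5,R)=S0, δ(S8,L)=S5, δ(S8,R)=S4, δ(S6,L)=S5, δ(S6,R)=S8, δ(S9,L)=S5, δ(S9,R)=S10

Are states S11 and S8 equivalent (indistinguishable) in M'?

Reachable states from the start: {S0,S3,S4,S5,S6,S7,S8,S9,S10,S11}. Unreachable: {S1,S2,S12} — drop them.
P0 = {S4,S5,S6,S7,S8,S11} | {S0,S3,S9,S10}.
On input L, block {S4,S5,S6,S7,S8,S11} splits into {S4,S6,S7,S8,S11} and {S5}.
Refine {S0,S3,S9,S10} on symbol L: members go to different blocks, giving {S3,S9} and {S0} and {S10}.
Stable partition: {S4,S6,S7,S8,S11} | {S3,S9} | {S5} | {S0} | {S10} — 5 equivalence classes.
S11 and S8 lie in the same block of the stable partition, so they are equivalent — no string distinguishes them.

Yes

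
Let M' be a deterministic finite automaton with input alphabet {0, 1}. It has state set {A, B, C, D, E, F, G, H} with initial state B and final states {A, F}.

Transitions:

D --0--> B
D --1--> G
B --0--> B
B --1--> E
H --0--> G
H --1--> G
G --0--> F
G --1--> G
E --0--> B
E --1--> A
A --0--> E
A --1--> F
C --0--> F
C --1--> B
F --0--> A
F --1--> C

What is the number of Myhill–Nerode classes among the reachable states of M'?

5

Reachable states from the start: {A,B,C,E,F}. Unreachable: {D,G,H} — drop them.
Start with accepting vs non-accepting: {A,F} | {B,C,E}.
Refine {A,F} on symbol 0: members go to different blocks, giving {A} and {F}.
Split {B,C,E} by δ(·,0) → {B,E} and {C}.
Refine {B,E} on symbol 1: members go to different blocks, giving {B} and {E}.
The partition is now stable with 5 blocks: {A} | {B} | {F} | {C} | {E}.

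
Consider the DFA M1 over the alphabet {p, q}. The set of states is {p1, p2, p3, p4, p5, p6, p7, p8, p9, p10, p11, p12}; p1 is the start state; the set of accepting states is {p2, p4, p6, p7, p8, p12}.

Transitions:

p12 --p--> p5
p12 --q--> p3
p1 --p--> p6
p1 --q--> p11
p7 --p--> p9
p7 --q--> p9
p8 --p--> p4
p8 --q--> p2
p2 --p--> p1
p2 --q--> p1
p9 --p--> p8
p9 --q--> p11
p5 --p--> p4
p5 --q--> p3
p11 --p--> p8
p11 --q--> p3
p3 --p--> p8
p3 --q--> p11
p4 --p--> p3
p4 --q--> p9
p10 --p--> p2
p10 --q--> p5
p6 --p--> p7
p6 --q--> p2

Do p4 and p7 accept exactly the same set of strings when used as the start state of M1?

Reachable states from the start: {p1,p2,p3,p4,p6,p7,p8,p9,p11}. Unreachable: {p5,p10,p12} — drop them.
Start with accepting vs non-accepting: {p2,p4,p6,p7,p8} | {p1,p3,p9,p11}.
Split {p2,p4,p6,p7,p8} by δ(·,p) → {p2,p4,p7} and {p6,p8}.
Stable partition: {p2,p4,p7} | {p1,p3,p9,p11} | {p6,p8} — 3 equivalence classes.
p4 and p7 lie in the same block of the stable partition, so they are equivalent — no string distinguishes them.

Yes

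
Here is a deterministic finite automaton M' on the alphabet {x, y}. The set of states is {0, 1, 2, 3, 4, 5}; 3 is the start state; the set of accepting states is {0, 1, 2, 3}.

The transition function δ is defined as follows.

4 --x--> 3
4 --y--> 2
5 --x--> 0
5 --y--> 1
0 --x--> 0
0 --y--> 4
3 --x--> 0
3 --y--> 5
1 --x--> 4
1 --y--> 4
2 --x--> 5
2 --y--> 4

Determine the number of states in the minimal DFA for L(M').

Every state is reachable, so we keep all 6.
P0 = {0,1,2,3} | {4,5}.
On input x, block {0,1,2,3} splits into {0,3} and {1,2}.
No further refinement is possible. Final partition (3 blocks): {0,3} | {4,5} | {1,2}.

3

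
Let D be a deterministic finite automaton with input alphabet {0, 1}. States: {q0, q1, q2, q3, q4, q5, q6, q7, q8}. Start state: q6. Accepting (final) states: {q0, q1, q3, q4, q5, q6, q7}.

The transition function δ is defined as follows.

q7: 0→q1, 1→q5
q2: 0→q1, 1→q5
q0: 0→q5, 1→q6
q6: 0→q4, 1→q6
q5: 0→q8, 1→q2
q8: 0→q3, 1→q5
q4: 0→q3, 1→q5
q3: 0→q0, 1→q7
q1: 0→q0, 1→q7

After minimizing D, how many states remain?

6

Every state is reachable, so we keep all 9.
Initial partition by acceptance: {q0,q1,q3,q4,q5,q6,q7} | {q2,q8}.
Split {q0,q1,q3,q4,q5,q6,q7} by δ(·,0) → {q0,q1,q3,q4,q6,q7} and {q5}.
Split {q0,q1,q3,q4,q6,q7} by δ(·,0) → {q1,q3,q4,q6,q7} and {q0}.
Split {q1,q3,q4,q6,q7} by δ(·,0) → {q4,q6,q7} and {q1,q3}.
Split {q4,q6,q7} by δ(·,0) → {q4,q7} and {q6}.
Stable partition: {q4,q7} | {q2,q8} | {q5} | {q0} | {q1,q3} | {q6} — 6 equivalence classes.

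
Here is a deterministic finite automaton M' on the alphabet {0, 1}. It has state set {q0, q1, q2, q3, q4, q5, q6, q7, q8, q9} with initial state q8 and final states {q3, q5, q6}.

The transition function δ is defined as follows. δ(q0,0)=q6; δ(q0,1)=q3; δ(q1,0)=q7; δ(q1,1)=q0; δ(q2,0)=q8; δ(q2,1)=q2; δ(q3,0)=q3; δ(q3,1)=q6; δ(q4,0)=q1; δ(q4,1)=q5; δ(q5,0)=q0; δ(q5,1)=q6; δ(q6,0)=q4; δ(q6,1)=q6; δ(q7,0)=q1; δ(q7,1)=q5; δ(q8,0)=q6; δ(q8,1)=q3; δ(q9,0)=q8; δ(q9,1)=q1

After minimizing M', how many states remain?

6

States {q2,q9} cannot be reached from the start state, so discard them.
Initial partition by acceptance: {q3,q5,q6} | {q0,q1,q4,q7,q8}.
On input 0, block {q3,q5,q6} splits into {q5,q6} and {q3}.
Split {q0,q1,q4,q7,q8} by δ(·,0) → {q1,q4,q7} and {q0,q8}.
Split {q5,q6} by δ(·,0) → {q5} and {q6}.
Split {q1,q4,q7} by δ(·,1) → {q4,q7} and {q1}.
No further refinement is possible. Final partition (6 blocks): {q5} | {q4,q7} | {q3} | {q0,q8} | {q6} | {q1}.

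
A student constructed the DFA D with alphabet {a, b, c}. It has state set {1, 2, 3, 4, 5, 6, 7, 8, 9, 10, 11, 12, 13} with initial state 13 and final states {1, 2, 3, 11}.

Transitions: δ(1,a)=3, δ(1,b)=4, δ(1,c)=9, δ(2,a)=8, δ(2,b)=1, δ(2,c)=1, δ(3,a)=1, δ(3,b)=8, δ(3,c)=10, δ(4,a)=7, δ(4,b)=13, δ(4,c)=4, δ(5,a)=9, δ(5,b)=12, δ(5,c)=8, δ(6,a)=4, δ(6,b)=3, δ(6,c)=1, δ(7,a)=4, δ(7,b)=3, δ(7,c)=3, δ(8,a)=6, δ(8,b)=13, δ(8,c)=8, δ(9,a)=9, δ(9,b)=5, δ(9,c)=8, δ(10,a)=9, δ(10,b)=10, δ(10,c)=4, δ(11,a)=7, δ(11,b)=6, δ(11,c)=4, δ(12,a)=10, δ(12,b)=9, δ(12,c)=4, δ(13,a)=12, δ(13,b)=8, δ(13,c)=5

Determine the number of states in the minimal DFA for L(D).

5

Reachable states from the start: {1,3,4,5,6,7,8,9,10,12,13}. Unreachable: {2,11} — drop them.
Initial partition by acceptance: {1,3} | {4,5,6,7,8,9,10,12,13}.
On input b, block {4,5,6,7,8,9,10,12,13} splits into {4,5,8,9,10,12,13} and {6,7}.
Split {4,5,8,9,10,12,13} by δ(·,a) → {5,9,10,12,13} and {4,8}.
Refine {5,9,10,12,13} on symbol b: members go to different blocks, giving {5,9,10,12} and {13}.
The partition is now stable with 5 blocks: {1,3} | {5,9,10,12} | {6,7} | {4,8} | {13}.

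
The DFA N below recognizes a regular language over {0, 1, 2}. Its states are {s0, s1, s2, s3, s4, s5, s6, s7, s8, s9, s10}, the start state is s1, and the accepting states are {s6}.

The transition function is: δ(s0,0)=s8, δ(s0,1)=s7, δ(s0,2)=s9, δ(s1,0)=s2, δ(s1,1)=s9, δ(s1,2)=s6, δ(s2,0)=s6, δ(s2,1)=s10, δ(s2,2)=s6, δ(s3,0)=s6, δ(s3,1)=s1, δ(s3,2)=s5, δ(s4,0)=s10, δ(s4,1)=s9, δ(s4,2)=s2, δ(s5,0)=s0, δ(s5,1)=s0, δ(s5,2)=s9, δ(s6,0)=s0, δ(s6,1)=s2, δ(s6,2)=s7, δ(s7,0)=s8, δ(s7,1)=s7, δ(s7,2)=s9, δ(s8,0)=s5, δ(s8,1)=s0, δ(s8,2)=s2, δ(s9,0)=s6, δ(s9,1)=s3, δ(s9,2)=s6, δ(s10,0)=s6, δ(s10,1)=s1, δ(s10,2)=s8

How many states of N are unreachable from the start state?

1

No path from s1 leads to s4; the other 10 states are all reachable.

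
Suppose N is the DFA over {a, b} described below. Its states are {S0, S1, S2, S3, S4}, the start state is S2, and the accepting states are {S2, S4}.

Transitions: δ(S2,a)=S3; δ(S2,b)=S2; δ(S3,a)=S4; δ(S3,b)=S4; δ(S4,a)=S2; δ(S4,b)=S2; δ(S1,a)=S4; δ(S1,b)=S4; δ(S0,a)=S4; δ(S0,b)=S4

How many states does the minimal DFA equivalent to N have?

Reachable states from the start: {S2,S3,S4}. Unreachable: {S0,S1} — drop them.
Start with accepting vs non-accepting: {S2,S4} | {S3}.
Split {S2,S4} by δ(·,a) → {S2} and {S4}.
The partition is now stable with 3 blocks: {S2} | {S3} | {S4}.

3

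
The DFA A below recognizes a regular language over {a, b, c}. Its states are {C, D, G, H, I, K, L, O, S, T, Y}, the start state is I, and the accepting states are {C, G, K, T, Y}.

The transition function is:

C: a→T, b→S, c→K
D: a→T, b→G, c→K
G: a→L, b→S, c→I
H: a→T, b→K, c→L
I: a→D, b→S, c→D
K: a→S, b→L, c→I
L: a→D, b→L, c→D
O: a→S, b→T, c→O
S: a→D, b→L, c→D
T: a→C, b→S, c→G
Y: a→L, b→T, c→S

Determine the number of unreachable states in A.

3

Starting at I and following transitions, the reachable set is {C, D, G, I, K, L, S, T}. That leaves H, O, Y unreachable — 3 in total.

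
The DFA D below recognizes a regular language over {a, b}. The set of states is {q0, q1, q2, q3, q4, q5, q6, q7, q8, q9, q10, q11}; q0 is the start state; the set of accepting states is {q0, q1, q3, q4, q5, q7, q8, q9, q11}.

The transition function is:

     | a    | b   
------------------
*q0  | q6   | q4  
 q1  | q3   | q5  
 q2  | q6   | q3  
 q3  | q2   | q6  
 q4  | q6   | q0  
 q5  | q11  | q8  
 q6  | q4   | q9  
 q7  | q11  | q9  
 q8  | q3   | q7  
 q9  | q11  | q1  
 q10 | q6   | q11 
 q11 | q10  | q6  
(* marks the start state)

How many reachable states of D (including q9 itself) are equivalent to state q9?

5

Every state is reachable, so we keep all 12.
P0 = {q0,q1,q3,q4,q5,q7,q8,q9,q11} | {q2,q6,q10}.
On input a, block {q0,q1,q3,q4,q5,q7,q8,q9,q11} splits into {q1,q5,q7,q8,q9} and {q0,q3,q4,q11}.
Refine {q2,q6,q10} on symbol a: members go to different blocks, giving {q2,q10} and {q6}.
On input a, block {q0,q3,q4,q11} splits into {q0,q4} and {q3,q11}.
No further refinement is possible. Final partition (5 blocks): {q1,q5,q7,q8,q9} | {q2,q10} | {q0,q4} | {q6} | {q3,q11}.
State q9 belongs to the block {q1,q5,q7,q8,q9}, which has 5 states.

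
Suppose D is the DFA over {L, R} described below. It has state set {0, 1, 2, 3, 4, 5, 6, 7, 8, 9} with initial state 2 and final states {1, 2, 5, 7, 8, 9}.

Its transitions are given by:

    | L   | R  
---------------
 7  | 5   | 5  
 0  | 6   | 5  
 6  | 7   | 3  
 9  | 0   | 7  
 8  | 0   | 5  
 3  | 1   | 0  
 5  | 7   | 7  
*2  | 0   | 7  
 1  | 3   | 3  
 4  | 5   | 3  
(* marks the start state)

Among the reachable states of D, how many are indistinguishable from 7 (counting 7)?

Reachable states from the start: {0,1,2,3,5,6,7}. Unreachable: {4,8,9} — drop them.
P0 = {1,2,5,7} | {0,3,6}.
On input L, block {1,2,5,7} splits into {1,2} and {5,7}.
Refine {1,2} on symbol R: members go to different blocks, giving {1} and {2}.
Refine {0,3,6} on symbol L: members go to different blocks, giving {0} and {3} and {6}.
No further refinement is possible. Final partition (6 blocks): {1} | {0} | {5,7} | {2} | {3} | {6}.
The equivalence class containing 7 is {5,7}, of size 2.

2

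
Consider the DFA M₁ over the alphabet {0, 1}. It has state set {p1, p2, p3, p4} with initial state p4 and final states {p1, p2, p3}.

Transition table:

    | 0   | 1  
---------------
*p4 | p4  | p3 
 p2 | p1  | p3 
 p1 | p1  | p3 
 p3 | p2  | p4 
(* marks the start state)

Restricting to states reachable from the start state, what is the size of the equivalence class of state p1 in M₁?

2

All states are reachable from the start state.
Start with accepting vs non-accepting: {p1,p2,p3} | {p4}.
On input 1, block {p1,p2,p3} splits into {p1,p2} and {p3}.
Stable partition: {p1,p2} | {p4} | {p3} — 3 equivalence classes.
State p1 belongs to the block {p1,p2}, which has 2 states.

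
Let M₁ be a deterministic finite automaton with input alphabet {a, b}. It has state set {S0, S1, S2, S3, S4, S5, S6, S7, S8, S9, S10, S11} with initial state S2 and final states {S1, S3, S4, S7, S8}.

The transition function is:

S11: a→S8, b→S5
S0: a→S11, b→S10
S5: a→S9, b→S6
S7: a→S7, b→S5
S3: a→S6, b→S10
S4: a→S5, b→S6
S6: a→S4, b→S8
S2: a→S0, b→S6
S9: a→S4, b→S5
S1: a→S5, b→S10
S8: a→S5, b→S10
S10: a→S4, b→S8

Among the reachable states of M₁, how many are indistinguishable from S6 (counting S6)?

2

First remove the unreachable states {S1,S3,S7}; 9 states remain.
Start with accepting vs non-accepting: {S4,S8} | {S0,S2,S5,S6,S9,S10,S11}.
On input a, block {S0,S2,S5,S6,S9,S10,S11} splits into {S6,S9,S10,S11} and {S0,S2,S5}.
Refine {S6,S9,S10,S11} on symbol b: members go to different blocks, giving {S6,S10} and {S9,S11}.
On input a, block {S0,S2,S5} splits into {S0,S5} and {S2}.
The partition is now stable with 5 blocks: {S4,S8} | {S6,S10} | {S0,S5} | {S9,S11} | {S2}.
The equivalence class containing S6 is {S6,S10}, of size 2.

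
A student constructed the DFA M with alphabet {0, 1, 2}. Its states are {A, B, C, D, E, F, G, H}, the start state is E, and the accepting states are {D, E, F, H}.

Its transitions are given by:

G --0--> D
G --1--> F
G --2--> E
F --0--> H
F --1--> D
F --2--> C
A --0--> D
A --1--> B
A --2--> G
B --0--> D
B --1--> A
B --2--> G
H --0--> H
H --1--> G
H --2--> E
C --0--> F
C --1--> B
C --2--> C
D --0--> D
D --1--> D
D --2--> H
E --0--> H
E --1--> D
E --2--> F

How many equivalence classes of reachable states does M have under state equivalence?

7

All states are reachable from the start state.
Start with accepting vs non-accepting: {D,E,F,H} | {A,B,C,G}.
Split {D,E,F,H} by δ(·,1) → {D,E,F} and {H}.
Split {D,E,F} by δ(·,0) → {E,F} and {D}.
On input 2, block {E,F} splits into {E} and {F}.
Split {A,B,C,G} by δ(·,0) → {A,B,G} and {C}.
On input 1, block {A,B,G} splits into {A,B} and {G}.
The partition is now stable with 7 blocks: {E} | {A,B} | {H} | {D} | {F} | {C} | {G}.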